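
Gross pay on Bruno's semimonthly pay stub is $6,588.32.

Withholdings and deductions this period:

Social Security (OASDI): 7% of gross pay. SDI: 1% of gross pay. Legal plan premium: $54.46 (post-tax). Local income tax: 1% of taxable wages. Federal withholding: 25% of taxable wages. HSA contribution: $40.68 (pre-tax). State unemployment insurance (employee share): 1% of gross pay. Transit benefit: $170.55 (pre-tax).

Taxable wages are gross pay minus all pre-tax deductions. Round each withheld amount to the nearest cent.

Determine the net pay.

$4,071.65

HSA contribution: $40.68
Transit benefit: $170.55
Pre-tax total = $40.68 + $170.55 = $211.23
Taxable wages = $6,588.32 − $211.23 = $6,377.09
Local income tax: $6,377.09 × 0.01 = $63.77
Federal withholding: $6,377.09 × 0.25 = $1,594.27
SDI: $6,588.32 × 0.01 = $65.88
Social Security (OASDI): $6,588.32 × 0.07 = $461.18
State unemployment insurance (employee share): $6,588.32 × 0.01 = $65.88
Legal plan premium: $54.46
Total deductions = $40.68 + $170.55 + $63.77 + $1,594.27 + $65.88 + $461.18 + $65.88 + $54.46 = $2,516.67
Net pay = $6,588.32 − $2,516.67 = $4,071.65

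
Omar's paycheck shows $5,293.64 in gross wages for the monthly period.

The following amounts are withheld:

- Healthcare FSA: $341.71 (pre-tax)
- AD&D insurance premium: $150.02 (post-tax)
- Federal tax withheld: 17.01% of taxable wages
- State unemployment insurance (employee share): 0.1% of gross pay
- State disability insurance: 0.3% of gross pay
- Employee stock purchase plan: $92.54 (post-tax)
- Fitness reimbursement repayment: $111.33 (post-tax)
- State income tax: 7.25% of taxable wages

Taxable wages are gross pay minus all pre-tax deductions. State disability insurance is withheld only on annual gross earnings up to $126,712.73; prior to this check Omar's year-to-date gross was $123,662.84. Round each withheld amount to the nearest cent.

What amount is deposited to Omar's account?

$3,382.27

Healthcare FSA: $341.71
Taxable wages = $5,293.64 − $341.71 = $4,951.93
State income tax: $4,951.93 × 0.0725 = $359.01
Federal tax withheld: $4,951.93 × 0.1701 = $842.32
State disability insurance: only $126,712.73 − $123,662.84 = $3,049.89 of this check is subject → $3,049.89 × 0.003 = $9.15
State unemployment insurance (employee share): $5,293.64 × 0.001 = $5.29
AD&D insurance premium: $150.02
Employee stock purchase plan: $92.54
Fitness reimbursement repayment: $111.33
Total deductions = $341.71 + $359.01 + $842.32 + $9.15 + $5.29 + $150.02 + $92.54 + $111.33 = $1,911.37
Net pay = $5,293.64 − $1,911.37 = $3,382.27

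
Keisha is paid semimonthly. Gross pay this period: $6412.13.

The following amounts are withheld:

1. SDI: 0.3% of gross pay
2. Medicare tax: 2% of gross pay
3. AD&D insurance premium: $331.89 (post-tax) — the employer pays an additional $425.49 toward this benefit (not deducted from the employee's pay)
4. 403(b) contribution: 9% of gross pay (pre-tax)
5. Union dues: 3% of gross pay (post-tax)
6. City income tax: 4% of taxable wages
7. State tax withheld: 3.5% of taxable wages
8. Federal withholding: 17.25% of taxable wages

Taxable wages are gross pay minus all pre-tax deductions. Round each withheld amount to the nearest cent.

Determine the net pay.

403(b) contribution: $6412.13 × 0.09 = $577.09
Taxable wages = $6412.13 − $577.09 = $5835.04
City income tax: $5835.04 × 0.04 = $233.40
State tax withheld: $5835.04 × 0.035 = $204.23
Federal withholding: $5835.04 × 0.1725 = $1006.54
Medicare tax: $6412.13 × 0.02 = $128.24
SDI: $6412.13 × 0.003 = $19.24
Union dues: $6412.13 × 0.03 = $192.36
AD&D insurance premium: $331.89
(Employer's $425.49 toward AD&D insurance premium is not withheld from the employee.)
Total deductions = $577.09 + $233.40 + $204.23 + $1006.54 + $128.24 + $19.24 + $192.36 + $331.89 = $2692.99
Net pay = $6412.13 − $2692.99 = $3719.14

$3719.14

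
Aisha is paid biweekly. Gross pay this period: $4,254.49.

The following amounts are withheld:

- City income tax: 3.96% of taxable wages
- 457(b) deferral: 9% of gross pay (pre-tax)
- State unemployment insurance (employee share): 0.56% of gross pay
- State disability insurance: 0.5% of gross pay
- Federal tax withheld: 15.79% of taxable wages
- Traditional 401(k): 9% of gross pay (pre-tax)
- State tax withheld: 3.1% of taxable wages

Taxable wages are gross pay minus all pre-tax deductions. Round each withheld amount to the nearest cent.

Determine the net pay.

$2,646.43

457(b) deferral: $4,254.49 × 0.09 = $382.90
Traditional 401(k): $4,254.49 × 0.09 = $382.90
Pre-tax total = $382.90 + $382.90 = $765.80
Taxable wages = $4,254.49 − $765.80 = $3,488.69
Federal tax withheld: $3,488.69 × 0.1579 = $550.86
State tax withheld: $3,488.69 × 0.031 = $108.15
City income tax: $3,488.69 × 0.0396 = $138.15
State unemployment insurance (employee share): $4,254.49 × 0.0056 = $23.83
State disability insurance: $4,254.49 × 0.005 = $21.27
Total deductions = $382.90 + $382.90 + $550.86 + $108.15 + $138.15 + $23.83 + $21.27 = $1,608.06
Net pay = $4,254.49 − $1,608.06 = $2,646.43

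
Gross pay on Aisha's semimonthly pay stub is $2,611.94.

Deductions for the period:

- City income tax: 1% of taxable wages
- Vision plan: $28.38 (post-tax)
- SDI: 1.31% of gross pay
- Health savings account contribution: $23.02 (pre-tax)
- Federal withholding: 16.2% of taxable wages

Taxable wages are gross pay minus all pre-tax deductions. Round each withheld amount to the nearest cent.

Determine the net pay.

$2,081.02

Health savings account contribution: $23.02
Taxable wages = $2,611.94 − $23.02 = $2,588.92
City income tax: $2,588.92 × 0.01 = $25.89
Federal withholding: $2,588.92 × 0.162 = $419.41
SDI: $2,611.94 × 0.0131 = $34.22
Vision plan: $28.38
Total deductions = $23.02 + $25.89 + $419.41 + $34.22 + $28.38 = $530.92
Net pay = $2,611.94 − $530.92 = $2,081.02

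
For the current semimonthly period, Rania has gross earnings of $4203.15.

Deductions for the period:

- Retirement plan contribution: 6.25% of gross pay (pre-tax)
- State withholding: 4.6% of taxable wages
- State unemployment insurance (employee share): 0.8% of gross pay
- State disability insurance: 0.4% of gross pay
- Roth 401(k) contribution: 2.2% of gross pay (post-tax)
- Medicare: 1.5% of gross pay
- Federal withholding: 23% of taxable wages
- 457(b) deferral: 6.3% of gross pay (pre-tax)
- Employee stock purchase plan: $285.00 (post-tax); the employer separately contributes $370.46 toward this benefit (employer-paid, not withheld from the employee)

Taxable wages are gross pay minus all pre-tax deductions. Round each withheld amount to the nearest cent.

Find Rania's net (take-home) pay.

457(b) deferral: $4203.15 × 0.063 = $264.80
Retirement plan contribution: $4203.15 × 0.0625 = $262.70
Pre-tax total = $264.80 + $262.70 = $527.50
Taxable wages = $4203.15 − $527.50 = $3675.65
State withholding: $3675.65 × 0.046 = $169.08
Federal withholding: $3675.65 × 0.23 = $845.40
Medicare: $4203.15 × 0.015 = $63.05
State disability insurance: $4203.15 × 0.004 = $16.81
State unemployment insurance (employee share): $4203.15 × 0.008 = $33.63
Employee stock purchase plan: $285.00
Roth 401(k) contribution: $4203.15 × 0.022 = $92.47
(Employer's $370.46 toward employee stock purchase plan is not withheld from the employee.)
Total deductions = $264.80 + $262.70 + $169.08 + $845.40 + $63.05 + $16.81 + $33.63 + $285.00 + $92.47 = $2032.94
Net pay = $4203.15 − $2032.94 = $2170.21

$2170.21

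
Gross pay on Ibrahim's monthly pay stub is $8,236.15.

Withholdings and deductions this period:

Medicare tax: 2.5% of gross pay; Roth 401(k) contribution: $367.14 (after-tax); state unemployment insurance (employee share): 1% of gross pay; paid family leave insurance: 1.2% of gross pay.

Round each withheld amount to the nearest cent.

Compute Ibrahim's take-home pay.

$7,481.92

Medicare tax: $8,236.15 × 0.025 = $205.90
State unemployment insurance (employee share): $8,236.15 × 0.01 = $82.36
Paid family leave insurance: $8,236.15 × 0.012 = $98.83
Roth 401(k) contribution: $367.14
Total deductions = $205.90 + $82.36 + $98.83 + $367.14 = $754.23
Net pay = $8,236.15 − $754.23 = $7,481.92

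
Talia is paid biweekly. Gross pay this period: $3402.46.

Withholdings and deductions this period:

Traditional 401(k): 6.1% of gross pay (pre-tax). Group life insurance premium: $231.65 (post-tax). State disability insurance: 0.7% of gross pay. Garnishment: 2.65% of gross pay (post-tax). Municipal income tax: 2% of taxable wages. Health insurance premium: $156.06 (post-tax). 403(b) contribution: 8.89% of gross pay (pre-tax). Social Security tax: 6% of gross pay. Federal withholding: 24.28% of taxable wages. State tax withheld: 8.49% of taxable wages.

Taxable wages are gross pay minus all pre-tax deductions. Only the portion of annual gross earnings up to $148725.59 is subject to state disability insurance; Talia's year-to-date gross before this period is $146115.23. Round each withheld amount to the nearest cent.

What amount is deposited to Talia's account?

403(b) contribution: $3402.46 × 0.0889 = $302.48
Traditional 401(k): $3402.46 × 0.061 = $207.55
Pre-tax total = $302.48 + $207.55 = $510.03
Taxable wages = $3402.46 − $510.03 = $2892.43
Municipal income tax: $2892.43 × 0.02 = $57.85
Federal withholding: $2892.43 × 0.2428 = $702.28
State tax withheld: $2892.43 × 0.0849 = $245.57
State disability insurance: only $148725.59 − $146115.23 = $2610.36 of this check is subject → $2610.36 × 0.007 = $18.27
Social Security tax: $3402.46 × 0.06 = $204.15
Garnishment: $3402.46 × 0.0265 = $90.17
Health insurance premium: $156.06
Group life insurance premium: $231.65
Total deductions = $302.48 + $207.55 + $57.85 + $702.28 + $245.57 + $18.27 + $204.15 + $90.17 + $156.06 + $231.65 = $2216.03
Net pay = $3402.46 − $2216.03 = $1186.43

$1186.43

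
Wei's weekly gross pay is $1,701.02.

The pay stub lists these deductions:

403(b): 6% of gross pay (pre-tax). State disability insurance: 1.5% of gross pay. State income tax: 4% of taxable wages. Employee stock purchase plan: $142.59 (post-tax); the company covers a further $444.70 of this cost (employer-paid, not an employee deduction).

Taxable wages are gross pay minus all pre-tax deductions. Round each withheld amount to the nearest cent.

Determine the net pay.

403(b): $1,701.02 × 0.06 = $102.06
Taxable wages = $1,701.02 − $102.06 = $1,598.96
State income tax: $1,598.96 × 0.04 = $63.96
State disability insurance: $1,701.02 × 0.015 = $25.52
Employee stock purchase plan: $142.59
(Employer's $444.70 toward employee stock purchase plan is not withheld from the employee.)
Total deductions = $102.06 + $63.96 + $25.52 + $142.59 = $334.13
Net pay = $1,701.02 − $334.13 = $1,366.89

$1,366.89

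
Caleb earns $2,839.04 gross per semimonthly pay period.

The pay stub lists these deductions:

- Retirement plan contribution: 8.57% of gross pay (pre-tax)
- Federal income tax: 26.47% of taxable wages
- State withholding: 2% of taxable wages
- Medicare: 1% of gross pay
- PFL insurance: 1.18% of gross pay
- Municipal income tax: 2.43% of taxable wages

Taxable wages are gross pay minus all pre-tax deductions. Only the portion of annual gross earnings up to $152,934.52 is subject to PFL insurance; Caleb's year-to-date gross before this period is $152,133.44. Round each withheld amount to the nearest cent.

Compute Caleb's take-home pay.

$1,755.81

Retirement plan contribution: $2,839.04 × 0.0857 = $243.31
Taxable wages = $2,839.04 − $243.31 = $2,595.73
Federal income tax: $2,595.73 × 0.2647 = $687.09
Municipal income tax: $2,595.73 × 0.0243 = $63.08
State withholding: $2,595.73 × 0.02 = $51.91
Medicare: $2,839.04 × 0.01 = $28.39
PFL insurance: only $152,934.52 − $152,133.44 = $801.08 of this check is subject → $801.08 × 0.0118 = $9.45
Total deductions = $243.31 + $687.09 + $63.08 + $51.91 + $28.39 + $9.45 = $1,083.23
Net pay = $2,839.04 − $1,083.23 = $1,755.81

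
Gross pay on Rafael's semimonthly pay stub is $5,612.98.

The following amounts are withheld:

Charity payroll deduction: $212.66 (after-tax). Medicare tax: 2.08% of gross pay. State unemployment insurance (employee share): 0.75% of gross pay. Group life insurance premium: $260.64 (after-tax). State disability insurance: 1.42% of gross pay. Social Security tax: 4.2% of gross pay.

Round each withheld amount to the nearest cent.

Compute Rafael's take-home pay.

Medicare tax: $5,612.98 × 0.0208 = $116.75
State disability insurance: $5,612.98 × 0.0142 = $79.70
Social Security tax: $5,612.98 × 0.042 = $235.75
State unemployment insurance (employee share): $5,612.98 × 0.0075 = $42.10
Charity payroll deduction: $212.66
Group life insurance premium: $260.64
Total deductions = $116.75 + $79.70 + $235.75 + $42.10 + $212.66 + $260.64 = $947.60
Net pay = $5,612.98 − $947.60 = $4,665.38

$4,665.38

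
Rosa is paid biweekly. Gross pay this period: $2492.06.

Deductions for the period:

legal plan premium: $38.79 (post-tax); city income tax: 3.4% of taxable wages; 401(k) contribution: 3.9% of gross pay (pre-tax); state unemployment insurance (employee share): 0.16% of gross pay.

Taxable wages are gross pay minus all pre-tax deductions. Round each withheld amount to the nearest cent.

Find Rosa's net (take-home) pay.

401(k) contribution: $2492.06 × 0.039 = $97.19
Taxable wages = $2492.06 − $97.19 = $2394.87
City income tax: $2394.87 × 0.034 = $81.43
State unemployment insurance (employee share): $2492.06 × 0.0016 = $3.99
Legal plan premium: $38.79
Total deductions = $97.19 + $81.43 + $3.99 + $38.79 = $221.40
Net pay = $2492.06 − $221.40 = $2270.66

$2270.66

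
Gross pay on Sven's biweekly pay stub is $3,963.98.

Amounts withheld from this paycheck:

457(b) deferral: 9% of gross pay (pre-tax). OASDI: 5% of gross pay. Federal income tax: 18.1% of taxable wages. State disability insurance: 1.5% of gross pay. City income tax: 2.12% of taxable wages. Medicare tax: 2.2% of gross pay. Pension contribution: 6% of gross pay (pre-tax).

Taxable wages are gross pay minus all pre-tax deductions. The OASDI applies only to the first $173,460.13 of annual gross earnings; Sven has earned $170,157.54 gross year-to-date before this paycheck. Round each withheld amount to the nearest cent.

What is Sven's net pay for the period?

$2,376.29

457(b) deferral: $3,963.98 × 0.09 = $356.76
Pension contribution: $3,963.98 × 0.06 = $237.84
Pre-tax total = $356.76 + $237.84 = $594.60
Taxable wages = $3,963.98 − $594.60 = $3,369.38
Federal income tax: $3,369.38 × 0.181 = $609.86
City income tax: $3,369.38 × 0.0212 = $71.43
OASDI: only $173,460.13 − $170,157.54 = $3,302.59 of this check is subject → $3,302.59 × 0.05 = $165.13
Medicare tax: $3,963.98 × 0.022 = $87.21
State disability insurance: $3,963.98 × 0.015 = $59.46
Total deductions = $356.76 + $237.84 + $609.86 + $71.43 + $165.13 + $87.21 + $59.46 = $1,587.69
Net pay = $3,963.98 − $1,587.69 = $2,376.29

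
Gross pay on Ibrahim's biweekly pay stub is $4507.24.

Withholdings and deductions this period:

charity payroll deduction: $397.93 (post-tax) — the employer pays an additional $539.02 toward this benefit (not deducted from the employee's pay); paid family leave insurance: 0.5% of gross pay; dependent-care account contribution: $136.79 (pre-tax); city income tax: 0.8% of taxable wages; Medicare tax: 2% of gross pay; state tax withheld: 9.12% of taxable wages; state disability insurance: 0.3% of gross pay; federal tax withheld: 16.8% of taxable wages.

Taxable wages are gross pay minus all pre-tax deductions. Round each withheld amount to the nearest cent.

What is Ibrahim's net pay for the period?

Dependent-care account contribution: $136.79
Taxable wages = $4507.24 − $136.79 = $4370.45
Federal tax withheld: $4370.45 × 0.168 = $734.24
City income tax: $4370.45 × 0.008 = $34.96
State tax withheld: $4370.45 × 0.0912 = $398.59
Medicare tax: $4507.24 × 0.02 = $90.14
Paid family leave insurance: $4507.24 × 0.005 = $22.54
State disability insurance: $4507.24 × 0.003 = $13.52
Charity payroll deduction: $397.93
(Employer's $539.02 toward charity payroll deduction is not withheld from the employee.)
Total deductions = $136.79 + $734.24 + $34.96 + $398.59 + $90.14 + $22.54 + $13.52 + $397.93 = $1828.71
Net pay = $4507.24 − $1828.71 = $2678.53

$2678.53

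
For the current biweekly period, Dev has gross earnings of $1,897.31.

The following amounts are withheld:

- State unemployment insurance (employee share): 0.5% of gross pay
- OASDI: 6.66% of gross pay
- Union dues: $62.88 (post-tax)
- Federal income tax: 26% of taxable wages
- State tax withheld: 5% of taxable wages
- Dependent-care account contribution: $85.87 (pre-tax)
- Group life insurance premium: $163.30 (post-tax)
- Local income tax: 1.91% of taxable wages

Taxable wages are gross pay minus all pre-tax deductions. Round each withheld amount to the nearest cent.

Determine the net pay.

$853.27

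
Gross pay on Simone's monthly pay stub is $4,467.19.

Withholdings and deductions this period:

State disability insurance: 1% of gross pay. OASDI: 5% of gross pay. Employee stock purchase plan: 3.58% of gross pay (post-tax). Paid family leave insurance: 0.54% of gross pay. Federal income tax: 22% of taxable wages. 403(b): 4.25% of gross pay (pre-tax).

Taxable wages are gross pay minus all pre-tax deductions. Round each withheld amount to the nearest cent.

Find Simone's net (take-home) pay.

$2,884.24

403(b): $4,467.19 × 0.0425 = $189.86
Taxable wages = $4,467.19 − $189.86 = $4,277.33
Federal income tax: $4,277.33 × 0.22 = $941.01
OASDI: $4,467.19 × 0.05 = $223.36
State disability insurance: $4,467.19 × 0.01 = $44.67
Paid family leave insurance: $4,467.19 × 0.0054 = $24.12
Employee stock purchase plan: $4,467.19 × 0.0358 = $159.93
Total deductions = $189.86 + $941.01 + $223.36 + $44.67 + $24.12 + $159.93 = $1,582.95
Net pay = $4,467.19 − $1,582.95 = $2,884.24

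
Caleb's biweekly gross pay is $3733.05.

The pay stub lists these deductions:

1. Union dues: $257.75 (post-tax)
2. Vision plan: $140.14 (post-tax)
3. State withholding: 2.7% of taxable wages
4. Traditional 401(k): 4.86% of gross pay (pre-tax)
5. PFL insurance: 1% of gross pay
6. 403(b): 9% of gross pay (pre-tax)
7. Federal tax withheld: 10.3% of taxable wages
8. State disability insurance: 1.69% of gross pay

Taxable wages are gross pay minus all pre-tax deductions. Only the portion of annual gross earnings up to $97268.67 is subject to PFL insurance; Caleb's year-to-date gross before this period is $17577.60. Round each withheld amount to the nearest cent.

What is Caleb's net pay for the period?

$2299.31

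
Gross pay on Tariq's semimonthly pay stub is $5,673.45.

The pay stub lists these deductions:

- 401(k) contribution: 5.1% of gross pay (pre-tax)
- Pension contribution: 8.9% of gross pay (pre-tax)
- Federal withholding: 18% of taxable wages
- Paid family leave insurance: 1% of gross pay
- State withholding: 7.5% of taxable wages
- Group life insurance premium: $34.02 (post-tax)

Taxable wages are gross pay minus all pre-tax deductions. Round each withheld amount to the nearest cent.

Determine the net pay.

401(k) contribution: $5,673.45 × 0.051 = $289.35
Pension contribution: $5,673.45 × 0.089 = $504.94
Pre-tax total = $289.35 + $504.94 = $794.29
Taxable wages = $5,673.45 − $794.29 = $4,879.16
Federal withholding: $4,879.16 × 0.18 = $878.25
State withholding: $4,879.16 × 0.075 = $365.94
Paid family leave insurance: $5,673.45 × 0.01 = $56.73
Group life insurance premium: $34.02
Total deductions = $289.35 + $504.94 + $878.25 + $365.94 + $56.73 + $34.02 = $2,129.23
Net pay = $5,673.45 − $2,129.23 = $3,544.22

$3,544.22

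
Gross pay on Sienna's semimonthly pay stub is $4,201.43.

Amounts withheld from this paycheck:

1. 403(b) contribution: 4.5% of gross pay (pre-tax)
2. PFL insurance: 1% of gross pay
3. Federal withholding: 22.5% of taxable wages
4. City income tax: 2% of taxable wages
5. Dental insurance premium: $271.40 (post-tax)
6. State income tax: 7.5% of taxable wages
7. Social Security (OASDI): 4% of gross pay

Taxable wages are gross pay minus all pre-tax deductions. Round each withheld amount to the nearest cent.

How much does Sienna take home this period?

403(b) contribution: $4,201.43 × 0.045 = $189.06
Taxable wages = $4,201.43 − $189.06 = $4,012.37
Federal withholding: $4,012.37 × 0.225 = $902.78
City income tax: $4,012.37 × 0.02 = $80.25
State income tax: $4,012.37 × 0.075 = $300.93
Social Security (OASDI): $4,201.43 × 0.04 = $168.06
PFL insurance: $4,201.43 × 0.01 = $42.01
Dental insurance premium: $271.40
Total deductions = $189.06 + $902.78 + $80.25 + $300.93 + $168.06 + $42.01 + $271.40 = $1,954.49
Net pay = $4,201.43 − $1,954.49 = $2,246.94

$2,246.94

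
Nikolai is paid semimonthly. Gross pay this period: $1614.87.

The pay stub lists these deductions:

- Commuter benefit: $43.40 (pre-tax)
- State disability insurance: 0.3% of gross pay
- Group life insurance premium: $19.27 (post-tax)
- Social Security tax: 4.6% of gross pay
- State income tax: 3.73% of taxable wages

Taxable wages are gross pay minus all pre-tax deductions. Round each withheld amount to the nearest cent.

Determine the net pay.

$1414.46

Commuter benefit: $43.40
Taxable wages = $1614.87 − $43.40 = $1571.47
State income tax: $1571.47 × 0.0373 = $58.62
Social Security tax: $1614.87 × 0.046 = $74.28
State disability insurance: $1614.87 × 0.003 = $4.84
Group life insurance premium: $19.27
Total deductions = $43.40 + $58.62 + $74.28 + $4.84 + $19.27 = $200.41
Net pay = $1614.87 − $200.41 = $1414.46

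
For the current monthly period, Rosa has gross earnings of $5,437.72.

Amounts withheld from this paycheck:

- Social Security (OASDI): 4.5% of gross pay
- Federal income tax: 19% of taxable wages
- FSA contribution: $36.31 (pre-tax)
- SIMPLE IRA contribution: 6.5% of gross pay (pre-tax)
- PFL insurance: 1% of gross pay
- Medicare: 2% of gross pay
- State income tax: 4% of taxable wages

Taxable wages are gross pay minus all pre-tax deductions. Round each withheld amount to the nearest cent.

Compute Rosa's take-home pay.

FSA contribution: $36.31
SIMPLE IRA contribution: $5,437.72 × 0.065 = $353.45
Pre-tax total = $36.31 + $353.45 = $389.76
Taxable wages = $5,437.72 − $389.76 = $5,047.96
State income tax: $5,047.96 × 0.04 = $201.92
Federal income tax: $5,047.96 × 0.19 = $959.11
Social Security (OASDI): $5,437.72 × 0.045 = $244.70
PFL insurance: $5,437.72 × 0.01 = $54.38
Medicare: $5,437.72 × 0.02 = $108.75
Total deductions = $36.31 + $353.45 + $201.92 + $959.11 + $244.70 + $54.38 + $108.75 = $1,958.62
Net pay = $5,437.72 − $1,958.62 = $3,479.10

$3,479.10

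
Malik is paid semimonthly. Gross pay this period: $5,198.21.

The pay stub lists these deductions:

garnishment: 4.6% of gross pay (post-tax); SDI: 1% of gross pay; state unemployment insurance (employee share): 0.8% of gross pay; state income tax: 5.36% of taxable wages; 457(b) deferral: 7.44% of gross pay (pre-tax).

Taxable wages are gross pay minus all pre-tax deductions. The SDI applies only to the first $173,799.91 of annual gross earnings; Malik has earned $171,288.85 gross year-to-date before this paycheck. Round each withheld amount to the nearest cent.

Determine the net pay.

$4,247.75

457(b) deferral: $5,198.21 × 0.0744 = $386.75
Taxable wages = $5,198.21 − $386.75 = $4,811.46
State income tax: $4,811.46 × 0.0536 = $257.89
SDI: only $173,799.91 − $171,288.85 = $2,511.06 of this check is subject → $2,511.06 × 0.01 = $25.11
State unemployment insurance (employee share): $5,198.21 × 0.008 = $41.59
Garnishment: $5,198.21 × 0.046 = $239.12
Total deductions = $386.75 + $257.89 + $25.11 + $41.59 + $239.12 = $950.46
Net pay = $5,198.21 − $950.46 = $4,247.75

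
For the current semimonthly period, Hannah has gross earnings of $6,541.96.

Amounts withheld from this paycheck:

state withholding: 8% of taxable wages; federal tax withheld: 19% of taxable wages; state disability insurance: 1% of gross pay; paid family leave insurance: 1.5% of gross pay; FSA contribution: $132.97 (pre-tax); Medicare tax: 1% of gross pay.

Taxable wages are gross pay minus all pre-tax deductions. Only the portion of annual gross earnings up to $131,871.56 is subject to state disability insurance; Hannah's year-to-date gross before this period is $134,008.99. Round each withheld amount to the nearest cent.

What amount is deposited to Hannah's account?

FSA contribution: $132.97
Taxable wages = $6,541.96 − $132.97 = $6,408.99
State withholding: $6,408.99 × 0.08 = $512.72
Federal tax withheld: $6,408.99 × 0.19 = $1,217.71
State disability insurance: annual cap $131,871.56 already reached (YTD $134,008.99), so $0.00
Paid family leave insurance: $6,541.96 × 0.015 = $98.13
Medicare tax: $6,541.96 × 0.01 = $65.42
Total deductions = $132.97 + $512.72 + $1,217.71 + $0.00 + $98.13 + $65.42 = $2,026.95
Net pay = $6,541.96 − $2,026.95 = $4,515.01

$4,515.01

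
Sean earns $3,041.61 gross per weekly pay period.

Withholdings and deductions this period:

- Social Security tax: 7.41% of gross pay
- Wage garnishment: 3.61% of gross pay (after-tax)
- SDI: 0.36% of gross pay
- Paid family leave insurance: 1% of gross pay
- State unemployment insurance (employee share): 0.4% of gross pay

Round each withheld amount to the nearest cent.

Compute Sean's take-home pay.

Social Security tax: $3,041.61 × 0.0741 = $225.38
Paid family leave insurance: $3,041.61 × 0.01 = $30.42
SDI: $3,041.61 × 0.0036 = $10.95
State unemployment insurance (employee share): $3,041.61 × 0.004 = $12.17
Wage garnishment: $3,041.61 × 0.0361 = $109.80
Total deductions = $225.38 + $30.42 + $10.95 + $12.17 + $109.80 = $388.72
Net pay = $3,041.61 − $388.72 = $2,652.89

$2,652.89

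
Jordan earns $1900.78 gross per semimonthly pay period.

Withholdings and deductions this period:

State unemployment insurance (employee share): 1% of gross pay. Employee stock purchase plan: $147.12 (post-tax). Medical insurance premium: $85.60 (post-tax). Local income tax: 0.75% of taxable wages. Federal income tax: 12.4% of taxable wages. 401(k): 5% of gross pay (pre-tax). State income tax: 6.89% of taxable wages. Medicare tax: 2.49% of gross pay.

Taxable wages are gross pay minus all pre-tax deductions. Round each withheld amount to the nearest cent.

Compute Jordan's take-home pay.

401(k): $1900.78 × 0.05 = $95.04
Taxable wages = $1900.78 − $95.04 = $1805.74
State income tax: $1805.74 × 0.0689 = $124.42
Local income tax: $1805.74 × 0.0075 = $13.54
Federal income tax: $1805.74 × 0.124 = $223.91
Medicare tax: $1900.78 × 0.0249 = $47.33
State unemployment insurance (employee share): $1900.78 × 0.01 = $19.01
Medical insurance premium: $85.60
Employee stock purchase plan: $147.12
Total deductions = $95.04 + $124.42 + $13.54 + $223.91 + $47.33 + $19.01 + $85.60 + $147.12 = $755.97
Net pay = $1900.78 − $755.97 = $1144.81

$1144.81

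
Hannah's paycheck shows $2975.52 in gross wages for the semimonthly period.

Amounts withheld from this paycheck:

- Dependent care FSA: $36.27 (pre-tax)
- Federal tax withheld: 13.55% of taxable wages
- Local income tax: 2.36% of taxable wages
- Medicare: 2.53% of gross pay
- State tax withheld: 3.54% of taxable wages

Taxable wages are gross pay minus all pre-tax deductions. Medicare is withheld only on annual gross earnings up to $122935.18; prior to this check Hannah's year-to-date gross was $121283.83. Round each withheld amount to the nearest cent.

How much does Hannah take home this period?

$2325.78

Dependent care FSA: $36.27
Taxable wages = $2975.52 − $36.27 = $2939.25
Local income tax: $2939.25 × 0.0236 = $69.37
Federal tax withheld: $2939.25 × 0.1355 = $398.27
State tax withheld: $2939.25 × 0.0354 = $104.05
Medicare: only $122935.18 − $121283.83 = $1651.35 of this check is subject → $1651.35 × 0.0253 = $41.78
Total deductions = $36.27 + $69.37 + $398.27 + $104.05 + $41.78 = $649.74
Net pay = $2975.52 − $649.74 = $2325.78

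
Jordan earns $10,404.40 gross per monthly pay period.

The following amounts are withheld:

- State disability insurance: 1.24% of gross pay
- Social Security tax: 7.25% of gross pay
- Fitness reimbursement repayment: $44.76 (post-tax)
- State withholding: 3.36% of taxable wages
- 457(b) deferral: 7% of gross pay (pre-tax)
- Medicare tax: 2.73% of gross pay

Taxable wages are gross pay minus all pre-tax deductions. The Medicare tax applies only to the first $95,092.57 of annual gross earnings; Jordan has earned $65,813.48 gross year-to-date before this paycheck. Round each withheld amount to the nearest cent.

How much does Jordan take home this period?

457(b) deferral: $10,404.40 × 0.07 = $728.31
Taxable wages = $10,404.40 − $728.31 = $9,676.09
State withholding: $9,676.09 × 0.0336 = $325.12
Social Security tax: $10,404.40 × 0.0725 = $754.32
Medicare tax: cap not yet reached, full $10,404.40 is subject → $10,404.40 × 0.0273 = $284.04
State disability insurance: $10,404.40 × 0.0124 = $129.01
Fitness reimbursement repayment: $44.76
Total deductions = $728.31 + $325.12 + $754.32 + $284.04 + $129.01 + $44.76 = $2,265.56
Net pay = $10,404.40 − $2,265.56 = $8,138.84

$8,138.84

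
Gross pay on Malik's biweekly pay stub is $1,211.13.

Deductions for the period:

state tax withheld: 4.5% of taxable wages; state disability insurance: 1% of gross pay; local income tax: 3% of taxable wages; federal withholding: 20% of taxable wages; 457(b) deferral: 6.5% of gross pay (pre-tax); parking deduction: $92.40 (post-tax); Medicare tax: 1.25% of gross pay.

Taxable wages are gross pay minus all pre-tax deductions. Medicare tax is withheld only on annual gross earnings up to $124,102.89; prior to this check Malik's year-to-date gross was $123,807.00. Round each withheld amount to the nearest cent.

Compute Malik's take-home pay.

457(b) deferral: $1,211.13 × 0.065 = $78.72
Taxable wages = $1,211.13 − $78.72 = $1,132.41
Federal withholding: $1,132.41 × 0.2 = $226.48
State tax withheld: $1,132.41 × 0.045 = $50.96
Local income tax: $1,132.41 × 0.03 = $33.97
State disability insurance: $1,211.13 × 0.01 = $12.11
Medicare tax: only $124,102.89 − $123,807.00 = $295.89 of this check is subject → $295.89 × 0.0125 = $3.70
Parking deduction: $92.40
Total deductions = $78.72 + $226.48 + $50.96 + $33.97 + $12.11 + $3.70 + $92.40 = $498.34
Net pay = $1,211.13 − $498.34 = $712.79

$712.79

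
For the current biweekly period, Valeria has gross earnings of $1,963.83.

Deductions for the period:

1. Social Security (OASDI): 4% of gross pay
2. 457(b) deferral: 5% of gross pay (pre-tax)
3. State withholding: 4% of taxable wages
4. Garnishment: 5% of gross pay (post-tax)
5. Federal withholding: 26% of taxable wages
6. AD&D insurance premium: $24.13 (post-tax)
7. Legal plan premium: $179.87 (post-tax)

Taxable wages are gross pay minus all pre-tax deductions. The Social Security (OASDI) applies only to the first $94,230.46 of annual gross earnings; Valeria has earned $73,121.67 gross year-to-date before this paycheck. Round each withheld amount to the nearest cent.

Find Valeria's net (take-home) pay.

$925.20

457(b) deferral: $1,963.83 × 0.05 = $98.19
Taxable wages = $1,963.83 − $98.19 = $1,865.64
Federal withholding: $1,865.64 × 0.26 = $485.07
State withholding: $1,865.64 × 0.04 = $74.63
Social Security (OASDI): cap not yet reached, full $1,963.83 is subject → $1,963.83 × 0.04 = $78.55
AD&D insurance premium: $24.13
Garnishment: $1,963.83 × 0.05 = $98.19
Legal plan premium: $179.87
Total deductions = $98.19 + $485.07 + $74.63 + $78.55 + $24.13 + $98.19 + $179.87 = $1,038.63
Net pay = $1,963.83 − $1,038.63 = $925.20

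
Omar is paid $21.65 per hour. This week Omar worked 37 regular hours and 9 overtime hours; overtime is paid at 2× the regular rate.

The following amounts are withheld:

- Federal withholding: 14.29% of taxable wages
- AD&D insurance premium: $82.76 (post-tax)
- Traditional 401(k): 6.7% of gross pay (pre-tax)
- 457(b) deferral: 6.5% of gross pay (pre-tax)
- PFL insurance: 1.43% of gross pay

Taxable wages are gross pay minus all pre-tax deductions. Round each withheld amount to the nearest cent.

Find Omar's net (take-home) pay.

Regular pay: 37 × $21.65 = $801.05
Overtime pay: 9 × $21.65 × 2 = $389.70
Gross pay = $801.05 + $389.70 = $1190.75
Traditional 401(k): $1190.75 × 0.067 = $79.78
457(b) deferral: $1190.75 × 0.065 = $77.40
Pre-tax total = $79.78 + $77.40 = $157.18
Taxable wages = $1190.75 − $157.18 = $1033.57
Federal withholding: $1033.57 × 0.1429 = $147.70
PFL insurance: $1190.75 × 0.0143 = $17.03
AD&D insurance premium: $82.76
Total deductions = $79.78 + $77.40 + $147.70 + $17.03 + $82.76 = $404.67
Net pay = $1190.75 − $404.67 = $786.08

$786.08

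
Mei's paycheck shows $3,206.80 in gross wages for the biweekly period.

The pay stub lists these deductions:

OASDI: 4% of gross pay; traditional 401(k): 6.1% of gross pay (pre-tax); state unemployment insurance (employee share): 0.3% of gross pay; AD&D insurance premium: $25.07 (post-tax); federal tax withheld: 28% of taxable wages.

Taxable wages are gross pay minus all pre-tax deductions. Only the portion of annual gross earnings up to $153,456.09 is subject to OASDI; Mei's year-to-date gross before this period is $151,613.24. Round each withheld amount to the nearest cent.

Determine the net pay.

Traditional 401(k): $3,206.80 × 0.061 = $195.61
Taxable wages = $3,206.80 − $195.61 = $3,011.19
Federal tax withheld: $3,011.19 × 0.28 = $843.13
State unemployment insurance (employee share): $3,206.80 × 0.003 = $9.62
OASDI: only $153,456.09 − $151,613.24 = $1,842.85 of this check is subject → $1,842.85 × 0.04 = $73.71
AD&D insurance premium: $25.07
Total deductions = $195.61 + $843.13 + $9.62 + $73.71 + $25.07 = $1,147.14
Net pay = $3,206.80 − $1,147.14 = $2,059.66

$2,059.66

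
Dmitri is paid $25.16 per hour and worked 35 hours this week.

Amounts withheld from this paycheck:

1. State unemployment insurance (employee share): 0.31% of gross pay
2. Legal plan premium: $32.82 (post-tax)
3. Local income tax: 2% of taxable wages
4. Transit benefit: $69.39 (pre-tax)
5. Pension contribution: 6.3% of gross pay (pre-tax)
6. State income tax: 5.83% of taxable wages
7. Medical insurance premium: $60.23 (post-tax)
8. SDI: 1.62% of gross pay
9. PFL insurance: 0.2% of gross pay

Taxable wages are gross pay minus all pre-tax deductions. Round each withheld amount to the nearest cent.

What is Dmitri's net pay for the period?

Gross pay: 35 × $25.16 = $880.60
Transit benefit: $69.39
Pension contribution: $880.60 × 0.063 = $55.48
Pre-tax total = $69.39 + $55.48 = $124.87
Taxable wages = $880.60 − $124.87 = $755.73
Local income tax: $755.73 × 0.02 = $15.11
State income tax: $755.73 × 0.0583 = $44.06
PFL insurance: $880.60 × 0.002 = $1.76
State unemployment insurance (employee share): $880.60 × 0.0031 = $2.73
SDI: $880.60 × 0.0162 = $14.27
Legal plan premium: $32.82
Medical insurance premium: $60.23
Total deductions = $69.39 + $55.48 + $15.11 + $44.06 + $1.76 + $2.73 + $14.27 + $32.82 + $60.23 = $295.85
Net pay = $880.60 − $295.85 = $584.75

$584.75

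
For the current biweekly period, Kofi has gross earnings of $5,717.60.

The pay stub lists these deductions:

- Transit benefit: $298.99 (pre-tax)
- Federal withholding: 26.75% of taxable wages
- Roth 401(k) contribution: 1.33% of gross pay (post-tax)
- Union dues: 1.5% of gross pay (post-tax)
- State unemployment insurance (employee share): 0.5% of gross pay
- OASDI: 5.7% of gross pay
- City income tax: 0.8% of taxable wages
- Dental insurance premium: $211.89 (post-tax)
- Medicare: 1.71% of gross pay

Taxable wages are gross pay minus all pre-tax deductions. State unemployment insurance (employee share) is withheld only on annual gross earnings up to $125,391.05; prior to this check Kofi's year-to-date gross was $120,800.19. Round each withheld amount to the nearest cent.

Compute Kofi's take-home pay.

$3,105.47

Transit benefit: $298.99
Taxable wages = $5,717.60 − $298.99 = $5,418.61
City income tax: $5,418.61 × 0.008 = $43.35
Federal withholding: $5,418.61 × 0.2675 = $1,449.48
OASDI: $5,717.60 × 0.057 = $325.90
State unemployment insurance (employee share): only $125,391.05 − $120,800.19 = $4,590.86 of this check is subject → $4,590.86 × 0.005 = $22.95
Medicare: $5,717.60 × 0.0171 = $97.77
Dental insurance premium: $211.89
Union dues: $5,717.60 × 0.015 = $85.76
Roth 401(k) contribution: $5,717.60 × 0.0133 = $76.04
Total deductions = $298.99 + $43.35 + $1,449.48 + $325.90 + $22.95 + $97.77 + $211.89 + $85.76 + $76.04 = $2,612.13
Net pay = $5,717.60 − $2,612.13 = $3,105.47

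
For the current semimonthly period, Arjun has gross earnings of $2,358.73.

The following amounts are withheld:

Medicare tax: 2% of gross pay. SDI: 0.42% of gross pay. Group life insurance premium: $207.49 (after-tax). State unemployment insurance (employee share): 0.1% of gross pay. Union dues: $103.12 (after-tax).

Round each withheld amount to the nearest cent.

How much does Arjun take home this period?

$1,988.68

Medicare tax: $2,358.73 × 0.02 = $47.17
State unemployment insurance (employee share): $2,358.73 × 0.001 = $2.36
SDI: $2,358.73 × 0.0042 = $9.91
Group life insurance premium: $207.49
Union dues: $103.12
Total deductions = $47.17 + $2.36 + $9.91 + $207.49 + $103.12 = $370.05
Net pay = $2,358.73 − $370.05 = $1,988.68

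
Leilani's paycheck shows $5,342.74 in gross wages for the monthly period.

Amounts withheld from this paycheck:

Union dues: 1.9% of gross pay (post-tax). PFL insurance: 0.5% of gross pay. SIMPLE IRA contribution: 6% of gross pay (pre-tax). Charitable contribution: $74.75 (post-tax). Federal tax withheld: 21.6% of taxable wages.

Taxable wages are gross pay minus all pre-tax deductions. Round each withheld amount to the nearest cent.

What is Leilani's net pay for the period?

SIMPLE IRA contribution: $5,342.74 × 0.06 = $320.56
Taxable wages = $5,342.74 − $320.56 = $5,022.18
Federal tax withheld: $5,022.18 × 0.216 = $1,084.79
PFL insurance: $5,342.74 × 0.005 = $26.71
Union dues: $5,342.74 × 0.019 = $101.51
Charitable contribution: $74.75
Total deductions = $320.56 + $1,084.79 + $26.71 + $101.51 + $74.75 = $1,608.32
Net pay = $5,342.74 − $1,608.32 = $3,734.42

$3,734.42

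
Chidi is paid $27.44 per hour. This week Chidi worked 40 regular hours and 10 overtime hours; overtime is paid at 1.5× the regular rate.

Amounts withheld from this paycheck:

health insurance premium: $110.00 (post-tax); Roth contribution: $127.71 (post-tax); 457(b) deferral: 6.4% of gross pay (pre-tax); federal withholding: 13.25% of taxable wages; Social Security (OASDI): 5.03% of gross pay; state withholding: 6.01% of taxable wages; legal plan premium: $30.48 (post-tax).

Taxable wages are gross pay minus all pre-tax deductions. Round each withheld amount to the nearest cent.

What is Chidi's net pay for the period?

$796.44

Regular pay: 40 × $27.44 = $1,097.60
Overtime pay: 10 × $27.44 × 1.5 = $411.60
Gross pay = $1,097.60 + $411.60 = $1,509.20
457(b) deferral: $1,509.20 × 0.064 = $96.59
Taxable wages = $1,509.20 − $96.59 = $1,412.61
State withholding: $1,412.61 × 0.0601 = $84.90
Federal withholding: $1,412.61 × 0.1325 = $187.17
Social Security (OASDI): $1,509.20 × 0.0503 = $75.91
Roth contribution: $127.71
Health insurance premium: $110.00
Legal plan premium: $30.48
Total deductions = $96.59 + $84.90 + $187.17 + $75.91 + $127.71 + $110.00 + $30.48 = $712.76
Net pay = $1,509.20 − $712.76 = $796.44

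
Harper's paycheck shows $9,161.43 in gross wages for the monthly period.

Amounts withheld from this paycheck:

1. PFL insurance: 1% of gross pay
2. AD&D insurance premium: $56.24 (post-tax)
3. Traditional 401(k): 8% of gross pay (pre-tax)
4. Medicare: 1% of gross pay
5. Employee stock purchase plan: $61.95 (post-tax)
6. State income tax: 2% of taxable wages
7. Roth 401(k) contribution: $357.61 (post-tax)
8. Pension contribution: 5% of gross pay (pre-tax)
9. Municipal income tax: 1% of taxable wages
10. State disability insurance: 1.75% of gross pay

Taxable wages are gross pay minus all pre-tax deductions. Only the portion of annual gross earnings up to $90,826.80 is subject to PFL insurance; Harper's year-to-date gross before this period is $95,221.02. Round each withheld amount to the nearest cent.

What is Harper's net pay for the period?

Pension contribution: $9,161.43 × 0.05 = $458.07
Traditional 401(k): $9,161.43 × 0.08 = $732.91
Pre-tax total = $458.07 + $732.91 = $1,190.98
Taxable wages = $9,161.43 − $1,190.98 = $7,970.45
State income tax: $7,970.45 × 0.02 = $159.41
Municipal income tax: $7,970.45 × 0.01 = $79.70
Medicare: $9,161.43 × 0.01 = $91.61
PFL insurance: annual cap $90,826.80 already reached (YTD $95,221.02), so $0.00
State disability insurance: $9,161.43 × 0.0175 = $160.33
AD&D insurance premium: $56.24
Employee stock purchase plan: $61.95
Roth 401(k) contribution: $357.61
Total deductions = $458.07 + $732.91 + $159.41 + $79.70 + $91.61 + $0.00 + $160.33 + $56.24 + $61.95 + $357.61 = $2,157.83
Net pay = $9,161.43 − $2,157.83 = $7,003.60

$7,003.60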